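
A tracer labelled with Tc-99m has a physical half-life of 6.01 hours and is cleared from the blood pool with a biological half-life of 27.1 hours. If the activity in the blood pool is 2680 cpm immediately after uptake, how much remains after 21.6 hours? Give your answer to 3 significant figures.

128 cpm

1/t_eff = 1/t_phys + 1/t_biol = 1/6.01 + 1/27.1 = 0.20329 per hour.
t_eff = 6.01 × 27.1 / (6.01 + 27.1) ≈ 4.9191 hours.
Remaining = 2680 × (1/2)^(21.6/4.9191) = 2680 × (1/2)^4.3911 ≈ 127.73 cpm.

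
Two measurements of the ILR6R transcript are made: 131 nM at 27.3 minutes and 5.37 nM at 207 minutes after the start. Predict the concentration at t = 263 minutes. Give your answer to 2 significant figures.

2.0 nM

Over Δt = 207 − 27.3 = 179.7 minutes, the level fell by a factor of 131/5.37 ≈ 24.395.
n = log₂(24.395) ≈ 4.6085 half-lives, so t½ = 179.7/4.6085 ≈ 38.993 minutes.
From t = 207 to t = 263: 5.37 × (1/2)^((263−207)/38.993) ≈ 1.9845 nM.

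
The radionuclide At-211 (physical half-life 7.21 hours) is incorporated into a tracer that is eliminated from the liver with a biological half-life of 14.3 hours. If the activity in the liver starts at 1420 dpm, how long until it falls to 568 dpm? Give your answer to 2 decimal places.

1/t_eff = 1/t_phys + 1/t_biol = 1/7.21 + 1/14.3 = 0.20863 per hour.
t_eff = 7.21 × 14.3 / (7.21 + 14.3) ≈ 4.7933 hours.
n = log₂(1420/568) ≈ 1.3219; t = 1.3219 × 4.7933 ≈ 6.3363 hours.

6.34 hours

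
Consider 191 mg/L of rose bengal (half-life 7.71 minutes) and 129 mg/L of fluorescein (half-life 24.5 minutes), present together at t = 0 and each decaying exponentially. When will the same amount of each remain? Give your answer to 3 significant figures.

Set 191·(1/2)^(t/7.71) = 129·(1/2)^(t/24.5).
Taking log₂: log₂(191/129) = t·(1/7.71 − 1/24.5).
log₂(1.4806) = 0.5662; 1/7.71 − 1/24.5 = 0.088885.
t = 0.5662 / 0.088885 ≈ 6.37 minutes.

6.37 minutes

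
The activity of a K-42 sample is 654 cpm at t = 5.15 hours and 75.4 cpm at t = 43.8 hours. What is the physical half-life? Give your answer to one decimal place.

Over Δt = 43.8 − 5.15 = 38.65 hours, the level fell by a factor of 654/75.4 ≈ 8.6737.
n = log₂(8.6737) ≈ 3.1167 half-lives, so t½ = 38.65/3.1167 ≈ 12.401 hours.

12.4 hours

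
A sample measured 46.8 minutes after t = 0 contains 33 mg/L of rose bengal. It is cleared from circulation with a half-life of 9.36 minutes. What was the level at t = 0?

1056 mg/L

Number of half-lives elapsed: n = 46.8/9.36 ≈ 5.
A₀ = A × 2^n = 33 × 2^5 = 33 × 32 ≈ 1056 mg/L.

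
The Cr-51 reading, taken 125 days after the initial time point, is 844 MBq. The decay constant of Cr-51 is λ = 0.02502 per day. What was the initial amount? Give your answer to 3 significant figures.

t½ = ln 2 / λ = 0.69315 / 0.02502 ≈ 27.704 days.
Number of half-lives elapsed: n = 125/27.704 ≈ 4.512.
A₀ = A × 2^n = 844 × 2^4.512 = 844 × 22.817 ≈ 19257 MBq.

19300 MBq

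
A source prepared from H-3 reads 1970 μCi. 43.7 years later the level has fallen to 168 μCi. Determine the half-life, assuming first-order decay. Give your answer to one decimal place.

12.3 years

A/A₀ = 168/1970 ≈ 0.085279.
n = log₂(11.726) ≈ 3.5517 half-lives elapsed in 43.7 years.
t½ = 43.7/3.5517 ≈ 12.304 years.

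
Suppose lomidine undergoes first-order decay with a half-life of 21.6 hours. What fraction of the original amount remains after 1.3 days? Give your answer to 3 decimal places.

1.3 days = 31.2 hours.
n = 31.2/21.6 ≈ 1.4444 half-lives.
Fraction remaining = (1/2)^1.4444 ≈ 0.36743.

0.367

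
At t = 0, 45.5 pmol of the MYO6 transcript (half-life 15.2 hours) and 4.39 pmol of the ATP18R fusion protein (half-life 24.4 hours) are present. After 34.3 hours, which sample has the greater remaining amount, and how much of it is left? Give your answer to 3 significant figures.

MYO6 transcript: 45.5 × (1/2)^2.2566 ≈ 9.5217 pmol.
ATP18R fusion protein: 4.39 × (1/2)^1.4057 ≈ 1.6569 pmol.
MYO6 transcript has more remaining, at ≈ 9.5217 pmol.

MYO6 transcript, 9.52 pmol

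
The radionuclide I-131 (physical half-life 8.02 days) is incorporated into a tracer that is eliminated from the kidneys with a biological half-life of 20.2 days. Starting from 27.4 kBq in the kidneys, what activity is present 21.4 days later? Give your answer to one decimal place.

2.1 kBq

1/t_eff = 1/t_phys + 1/t_biol = 1/8.02 + 1/20.2 = 0.17419 per day.
t_eff = 8.02 × 20.2 / (8.02 + 20.2) ≈ 5.7408 days.
Remaining = 27.4 × (1/2)^(21.4/5.7408) = 27.4 × (1/2)^3.7277 ≈ 2.0682 kBq.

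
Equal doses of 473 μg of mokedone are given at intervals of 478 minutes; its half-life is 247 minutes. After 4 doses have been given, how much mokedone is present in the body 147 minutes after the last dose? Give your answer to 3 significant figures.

422 μg

The 4 doses were given 1581, 1103, 625, 147 minutes ago.
Total = 473·(1/2)^(1581/247) + 473·(1/2)^(1103/247) + 473·(1/2)^(625/247) + 473·(1/2)^(147/247)
      = 5.5979 + 21.408 + 81.874 + 313.12 ≈ 422 μg.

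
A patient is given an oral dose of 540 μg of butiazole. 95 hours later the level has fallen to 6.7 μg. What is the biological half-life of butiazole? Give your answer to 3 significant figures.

15.0 hours

A/A₀ = 6.7/540 ≈ 0.012407.
n = log₂(80.597) ≈ 6.3327 half-lives elapsed in 95 hours.
t½ = 95/6.3327 ≈ 15.002 hours.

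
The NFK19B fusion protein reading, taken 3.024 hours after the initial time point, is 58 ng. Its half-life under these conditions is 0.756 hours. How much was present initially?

928 ng

Number of half-lives elapsed: n = 3.024/0.756 ≈ 4.
A₀ = A × 2^n = 58 × 2^4 = 58 × 16 ≈ 928 ng.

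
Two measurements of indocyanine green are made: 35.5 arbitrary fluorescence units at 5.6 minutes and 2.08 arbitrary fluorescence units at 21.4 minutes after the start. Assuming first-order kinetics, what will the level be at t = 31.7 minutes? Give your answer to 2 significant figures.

Over Δt = 21.4 − 5.6 = 15.8 minutes, the level fell by a factor of 35.5/2.08 ≈ 17.067.
n = log₂(17.067) ≈ 4.0932 half-lives, so t½ = 15.8/4.0932 ≈ 3.8601 minutes.
From t = 21.4 to t = 31.7: 2.08 × (1/2)^((31.7−21.4)/3.8601) ≈ 0.3272 arbitrary fluorescence units.

0.33 arbitrary fluorescence units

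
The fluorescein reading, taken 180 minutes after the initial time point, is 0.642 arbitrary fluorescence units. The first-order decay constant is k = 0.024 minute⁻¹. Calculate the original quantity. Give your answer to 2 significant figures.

48 arbitrary fluorescence units

t½ = ln 2 / k = 0.69315 / 0.024 ≈ 28.881 minutes.
Number of half-lives elapsed: n = 180/28.881 ≈ 6.2324.
A₀ = A × 2^n = 0.642 × 2^6.2324 = 0.642 × 75.189 ≈ 48.271 arbitrary fluorescence units.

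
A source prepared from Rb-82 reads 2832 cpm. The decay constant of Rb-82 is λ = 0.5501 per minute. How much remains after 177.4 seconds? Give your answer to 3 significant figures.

557 cpm

t½ = ln 2 / λ = 0.69315 / 0.5501 ≈ 1.26 minutes.
Convert the elapsed time: 177.4 seconds = 2.95667 minutes.
Number of half-lives: n = 2.95667/1.26 ≈ 2.3465.
Remaining = 2832 × (1/2)^2.3465 = 2832 × 0.19662 ≈ 556.84 cpm.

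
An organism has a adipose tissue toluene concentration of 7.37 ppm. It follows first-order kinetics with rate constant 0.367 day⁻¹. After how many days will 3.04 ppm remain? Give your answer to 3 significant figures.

2.41 days

t½ = ln 2 / k = 0.69315 / 0.367 ≈ 1.8887 days.
Fraction remaining = 3.04/7.37 ≈ 0.41248.
n = log₂(7.37/3.04) = ln(2.4243)/ln 2 ≈ 1.2776 half-lives.
t = n × t½ = 1.2776 × 1.8887 ≈ 2.413 days.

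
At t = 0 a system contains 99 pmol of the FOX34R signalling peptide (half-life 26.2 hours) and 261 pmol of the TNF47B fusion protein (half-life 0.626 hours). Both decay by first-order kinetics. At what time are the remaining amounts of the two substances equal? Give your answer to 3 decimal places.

0.897 hours

Set 99·(1/2)^(t/26.2) = 261·(1/2)^(t/0.626).
Taking log₂: log₂(99/261) = t·(1/26.2 − 1/0.626).
log₂(0.37931) = -1.3985; 1/26.2 − 1/0.626 = -1.5593.
t = -1.3985 / -1.5593 ≈ 0.89692 hours.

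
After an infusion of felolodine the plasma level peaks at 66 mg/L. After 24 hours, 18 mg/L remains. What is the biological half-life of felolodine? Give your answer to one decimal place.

12.8 hours

A/A₀ = 18/66 ≈ 0.27273.
n = log₂(3.6667) ≈ 1.8745 half-lives elapsed in 24 hours.
t½ = 24/1.8745 ≈ 12.804 hours.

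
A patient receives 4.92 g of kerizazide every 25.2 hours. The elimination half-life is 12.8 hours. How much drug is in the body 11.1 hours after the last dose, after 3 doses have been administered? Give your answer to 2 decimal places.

The 3 doses were given 61.5, 36.3, 11.1 hours ago.
Total = 4.92·(1/2)^(61.5/12.8) + 4.92·(1/2)^(36.3/12.8) + 4.92·(1/2)^(11.1/12.8)
      = 0.17604 + 0.68907 + 2.6972 ≈ 3.5623 g.

3.56 g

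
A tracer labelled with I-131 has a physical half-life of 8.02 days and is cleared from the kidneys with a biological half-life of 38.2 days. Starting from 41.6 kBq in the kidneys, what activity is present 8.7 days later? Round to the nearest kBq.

17 kBq

1/t_eff = 1/t_phys + 1/t_biol = 1/8.02 + 1/38.2 = 0.15087 per day.
t_eff = 8.02 × 38.2 / (8.02 + 38.2) ≈ 6.6284 days.
Remaining = 41.6 × (1/2)^(8.7/6.6284) = 41.6 × (1/2)^1.3125 ≈ 16.749 kBq.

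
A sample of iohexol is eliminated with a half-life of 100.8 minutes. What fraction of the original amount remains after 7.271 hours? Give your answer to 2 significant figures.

0.050

7.271 hours = 436.26 minutes.
n = 436.26/100.8 ≈ 4.328 half-lives.
Fraction remaining = (1/2)^4.328 ≈ 0.049791.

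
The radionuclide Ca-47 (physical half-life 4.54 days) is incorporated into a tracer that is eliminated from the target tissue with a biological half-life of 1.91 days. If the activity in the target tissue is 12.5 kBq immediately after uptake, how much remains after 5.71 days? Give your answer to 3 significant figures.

1/t_eff = 1/t_phys + 1/t_biol = 1/4.54 + 1/1.91 = 0.74382 per day.
t_eff = 4.54 × 1.91 / (4.54 + 1.91) ≈ 1.3444 days.
Remaining = 12.5 × (1/2)^(5.71/1.3444) = 12.5 × (1/2)^4.2472 ≈ 0.65821 kBq.

0.658 kBq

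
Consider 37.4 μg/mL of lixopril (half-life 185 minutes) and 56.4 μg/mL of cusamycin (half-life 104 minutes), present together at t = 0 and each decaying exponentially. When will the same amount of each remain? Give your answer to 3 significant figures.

141 minutes

Set 37.4·(1/2)^(t/185) = 56.4·(1/2)^(t/104).
Taking log₂: log₂(37.4/56.4) = t·(1/185 − 1/104).
log₂(0.66312) = -0.59266; 1/185 − 1/104 = -0.00421.
t = -0.59266 / -0.00421 ≈ 140.77 minutes.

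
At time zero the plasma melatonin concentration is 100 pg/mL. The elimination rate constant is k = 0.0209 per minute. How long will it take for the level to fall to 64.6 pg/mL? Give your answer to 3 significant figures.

20.9 minutes

t½ = ln 2 / k = 0.69315 / 0.0209 ≈ 33.165 minutes.
Fraction remaining = 64.6/100 ≈ 0.646.
n = log₂(100/64.6) = ln(1.548)/ln 2 ≈ 0.63039 half-lives.
t = n × t½ = 0.63039 × 33.165 ≈ 20.907 minutes.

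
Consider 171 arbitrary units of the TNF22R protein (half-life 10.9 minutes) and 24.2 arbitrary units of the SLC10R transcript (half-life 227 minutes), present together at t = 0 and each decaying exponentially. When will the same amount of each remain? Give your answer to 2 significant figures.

32 minutes

Set 171·(1/2)^(t/10.9) = 24.2·(1/2)^(t/227).
Taking log₂: log₂(171/24.2) = t·(1/10.9 − 1/227).
log₂(7.0661) = 2.8209; 1/10.9 − 1/227 = 0.087338.
t = 2.8209 / 0.087338 ≈ 32.299 minutes.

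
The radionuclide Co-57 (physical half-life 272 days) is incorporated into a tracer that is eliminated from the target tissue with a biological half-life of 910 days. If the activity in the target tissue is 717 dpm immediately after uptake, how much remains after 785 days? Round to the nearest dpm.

53 dpm

1/t_eff = 1/t_phys + 1/t_biol = 1/272 + 1/910 = 0.0047754 per day.
t_eff = 272 × 910 / (272 + 910) ≈ 209.41 days.
Remaining = 717 × (1/2)^(785/209.41) = 717 × (1/2)^3.7487 ≈ 53.341 dpm.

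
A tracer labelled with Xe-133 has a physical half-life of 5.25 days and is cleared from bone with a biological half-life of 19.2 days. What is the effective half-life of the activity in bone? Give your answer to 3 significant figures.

1/t_eff = 1/t_phys + 1/t_biol = 1/5.25 + 1/19.2 = 0.24256 per day.
t_eff = 5.25 × 19.2 / (5.25 + 19.2) ≈ 4.1227 days.

4.12 days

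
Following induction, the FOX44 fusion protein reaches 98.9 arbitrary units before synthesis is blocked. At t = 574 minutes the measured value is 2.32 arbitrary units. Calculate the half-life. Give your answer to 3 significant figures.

A/A₀ = 2.32/98.9 ≈ 0.023458.
n = log₂(42.629) ≈ 5.4138 half-lives elapsed in 574 minutes.
t½ = 574/5.4138 ≈ 106.03 minutes.

106 minutes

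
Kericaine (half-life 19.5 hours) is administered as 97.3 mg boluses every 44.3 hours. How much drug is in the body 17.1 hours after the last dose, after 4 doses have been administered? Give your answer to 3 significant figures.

66.7 mg

The 4 doses were given 150, 105.7, 61.4, 17.1 hours ago.
Total = 97.3·(1/2)^(150/19.5) + 97.3·(1/2)^(105.7/19.5) + 97.3·(1/2)^(61.4/19.5) + 97.3·(1/2)^(17.1/19.5)
      = 0.47043 + 2.2718 + 10.971 + 52.983 ≈ 66.696 mg.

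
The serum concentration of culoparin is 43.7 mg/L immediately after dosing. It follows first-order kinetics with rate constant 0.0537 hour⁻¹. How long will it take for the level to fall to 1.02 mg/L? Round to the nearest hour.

t½ = ln 2 / λ = 0.69315 / 0.0537 ≈ 12.908 hours.
Fraction remaining = 1.02/43.7 ≈ 0.023341.
n = log₂(43.7/1.02) = ln(42.843)/ln 2 ≈ 5.421 half-lives.
t = n × t½ = 5.421 × 12.908 ≈ 69.973 hours.

70 hours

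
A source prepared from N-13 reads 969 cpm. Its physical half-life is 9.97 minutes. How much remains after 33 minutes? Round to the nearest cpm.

98 cpm

Number of half-lives: n = 33/9.97 ≈ 3.3099.
Remaining = 969 × (1/2)^3.3099 = 969 × 0.10084 ≈ 97.709 cpm.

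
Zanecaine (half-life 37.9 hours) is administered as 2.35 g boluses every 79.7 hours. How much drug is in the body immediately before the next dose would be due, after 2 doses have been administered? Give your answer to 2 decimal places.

0.67 g

The 2 doses were given 159.4, 79.7 hours ago.
Total = 2.35·(1/2)^(159.4/37.9) + 2.35·(1/2)^(79.7/37.9)
      = 0.12735 + 0.54706 ≈ 0.6744 g.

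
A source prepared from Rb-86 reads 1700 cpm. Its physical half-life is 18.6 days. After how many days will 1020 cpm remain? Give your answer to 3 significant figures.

13.7 days

Fraction remaining = 1020/1700 ≈ 0.6.
n = log₂(1700/1020) = ln(1.6667)/ln 2 ≈ 0.73697 half-lives.
t = n × t½ = 0.73697 × 18.6 ≈ 13.708 days.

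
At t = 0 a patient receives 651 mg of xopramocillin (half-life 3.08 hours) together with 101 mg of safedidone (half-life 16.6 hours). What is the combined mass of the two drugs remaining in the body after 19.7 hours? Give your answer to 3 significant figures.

xopramocillin: 651 × (1/2)^(19.7/3.08) = 651 × (1/2)^6.3961 ≈ 7.7297 mg.
safedidone: 101 × (1/2)^(19.7/16.6) = 101 × (1/2)^1.1867 ≈ 44.369 mg.
Total = 7.7297 + 44.369 ≈ 52.098 mg.

52.1 mg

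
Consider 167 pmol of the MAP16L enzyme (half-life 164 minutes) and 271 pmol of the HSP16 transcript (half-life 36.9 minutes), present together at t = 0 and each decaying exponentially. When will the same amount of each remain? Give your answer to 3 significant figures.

Set 167·(1/2)^(t/164) = 271·(1/2)^(t/36.9).
Taking log₂: log₂(167/271) = t·(1/164 − 1/36.9).
log₂(0.61624) = -0.69844; 1/164 − 1/36.9 = -0.021003.
t = -0.69844 / -0.021003 ≈ 33.255 minutes.

33.3 minutes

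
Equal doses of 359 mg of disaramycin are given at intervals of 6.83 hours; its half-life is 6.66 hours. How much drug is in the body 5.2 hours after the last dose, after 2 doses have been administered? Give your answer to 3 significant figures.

The 2 doses were given 12.03, 5.2 hours ago.
Total = 359·(1/2)^(12.03/6.66) + 359·(1/2)^(5.2/6.66)
      = 102.65 + 208.96 ≈ 311.6 mg.

312 mg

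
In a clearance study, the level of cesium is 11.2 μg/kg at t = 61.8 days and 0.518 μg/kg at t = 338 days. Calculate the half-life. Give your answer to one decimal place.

Over Δt = 338 − 61.8 = 276.2 days, the level fell by a factor of 11.2/0.518 ≈ 21.622.
n = log₂(21.622) ≈ 4.4344 half-lives, so t½ = 276.2/4.4344 ≈ 62.286 days.

62.3 days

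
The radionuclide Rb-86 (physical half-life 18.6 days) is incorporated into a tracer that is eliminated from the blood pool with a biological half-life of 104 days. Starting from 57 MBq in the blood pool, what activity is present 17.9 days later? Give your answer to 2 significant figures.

1/t_eff = 1/t_phys + 1/t_biol = 1/18.6 + 1/104 = 0.063379 per day.
t_eff = 18.6 × 104 / (18.6 + 104) ≈ 15.778 days.
Remaining = 57 × (1/2)^(17.9/15.778) = 57 × (1/2)^1.1345 ≈ 25.963 MBq.

26 MBq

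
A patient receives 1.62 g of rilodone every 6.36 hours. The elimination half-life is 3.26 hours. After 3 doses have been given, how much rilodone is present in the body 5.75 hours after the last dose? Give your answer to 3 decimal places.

The 3 doses were given 18.47, 12.11, 5.75 hours ago.
Total = 1.62·(1/2)^(18.47/3.26) + 1.62·(1/2)^(12.11/3.26) + 1.62·(1/2)^(5.75/3.26)
      = 0.031914 + 0.12339 + 0.47704 ≈ 0.63234 g.

0.632 g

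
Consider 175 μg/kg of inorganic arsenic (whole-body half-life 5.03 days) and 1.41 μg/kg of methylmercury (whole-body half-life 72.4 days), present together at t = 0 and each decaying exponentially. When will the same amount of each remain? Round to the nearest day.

38 days

Set 175·(1/2)^(t/5.03) = 1.41·(1/2)^(t/72.4).
Taking log₂: log₂(175/1.41) = t·(1/5.03 − 1/72.4).
log₂(124.11) = 6.9555; 1/5.03 − 1/72.4 = 0.185.
t = 6.9555 / 0.185 ≈ 37.598 days.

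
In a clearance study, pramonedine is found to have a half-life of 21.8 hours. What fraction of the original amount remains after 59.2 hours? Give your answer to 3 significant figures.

n = 59.2/21.8 ≈ 2.7156 half-lives.
Fraction remaining = (1/2)^2.7156 ≈ 0.15224.

0.152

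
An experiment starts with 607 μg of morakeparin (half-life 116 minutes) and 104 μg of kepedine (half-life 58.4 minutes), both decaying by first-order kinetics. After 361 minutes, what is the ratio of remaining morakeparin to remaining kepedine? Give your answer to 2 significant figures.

49

morakeparin: 607 × (1/2)^(361/116) = 607 × (1/2)^3.1121 ≈ 70.204 μg.
kepedine: 104 × (1/2)^(361/58.4) = 104 × (1/2)^6.1815 ≈ 1.4329 μg.
Ratio ≈ 70.204 / 1.4329 ≈ 48.995.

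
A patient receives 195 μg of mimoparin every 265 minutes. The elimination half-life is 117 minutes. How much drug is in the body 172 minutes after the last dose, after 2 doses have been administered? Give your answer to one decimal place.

The 2 doses were given 437, 172 minutes ago.
Total = 195·(1/2)^(437/117) + 195·(1/2)^(172/117)
      = 14.645 + 70.387 ≈ 85.032 μg.

85.0 μg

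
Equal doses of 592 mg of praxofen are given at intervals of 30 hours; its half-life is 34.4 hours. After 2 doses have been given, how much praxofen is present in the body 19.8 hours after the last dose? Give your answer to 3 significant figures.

614 mg

The 2 doses were given 49.8, 19.8 hours ago.
Total = 592·(1/2)^(49.8/34.4) + 592·(1/2)^(19.8/34.4)
      = 217.03 + 397.24 ≈ 614.28 mg.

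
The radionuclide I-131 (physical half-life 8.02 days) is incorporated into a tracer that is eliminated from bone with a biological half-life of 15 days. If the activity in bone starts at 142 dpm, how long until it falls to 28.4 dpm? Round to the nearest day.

1/t_eff = 1/t_phys + 1/t_biol = 1/8.02 + 1/15 = 0.19135 per day.
t_eff = 8.02 × 15 / (8.02 + 15) ≈ 5.2259 days.
n = log₂(142/28.4) ≈ 2.3219; t = 2.3219 × 5.2259 ≈ 12.134 days.

12 days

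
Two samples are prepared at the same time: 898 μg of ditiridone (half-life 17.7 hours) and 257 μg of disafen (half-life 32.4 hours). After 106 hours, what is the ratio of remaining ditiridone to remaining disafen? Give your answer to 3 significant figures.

ditiridone: 898 × (1/2)^(106/17.7) = 898 × (1/2)^5.9887 ≈ 14.142 μg.
disafen: 257 × (1/2)^(106/32.4) = 257 × (1/2)^3.2716 ≈ 26.612 μg.
Ratio ≈ 14.142 / 26.612 ≈ 0.53139.

0.531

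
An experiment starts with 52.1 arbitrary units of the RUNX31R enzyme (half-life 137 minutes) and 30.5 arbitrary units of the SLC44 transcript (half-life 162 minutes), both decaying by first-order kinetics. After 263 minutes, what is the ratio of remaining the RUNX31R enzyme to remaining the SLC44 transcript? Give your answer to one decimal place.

1.4

RUNX31R enzyme: 52.1 × (1/2)^(263/137) = 52.1 × (1/2)^1.9197 ≈ 13.77 arbitrary units.
SLC44 transcript: 30.5 × (1/2)^(263/162) = 30.5 × (1/2)^1.6235 ≈ 9.899 arbitrary units.
Ratio ≈ 13.77 / 9.899 ≈ 1.3911.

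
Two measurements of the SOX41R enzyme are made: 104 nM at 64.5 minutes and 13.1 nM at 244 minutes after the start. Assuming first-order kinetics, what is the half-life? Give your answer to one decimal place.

60.1 minutes

Over Δt = 244 − 64.5 = 179.5 minutes, the level fell by a factor of 104/13.1 ≈ 7.9389.
n = log₂(7.9389) ≈ 2.9889 half-lives, so t½ = 179.5/2.9889 ≈ 60.055 minutes.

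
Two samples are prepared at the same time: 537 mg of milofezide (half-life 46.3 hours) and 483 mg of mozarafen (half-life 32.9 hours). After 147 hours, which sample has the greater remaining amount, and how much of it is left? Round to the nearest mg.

milofezide, 59 mg

milofezide: 537 × (1/2)^3.1749 ≈ 59.459 mg.
mozarafen: 483 × (1/2)^4.4681 ≈ 21.823 mg.
Milofezide has more remaining, at ≈ 59.459 mg.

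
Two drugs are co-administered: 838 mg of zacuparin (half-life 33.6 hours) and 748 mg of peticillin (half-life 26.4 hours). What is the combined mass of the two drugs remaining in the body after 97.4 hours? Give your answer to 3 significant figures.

170 mg

zacuparin: 838 × (1/2)^(97.4/33.6) = 838 × (1/2)^2.8988 ≈ 112.36 mg.
peticillin: 748 × (1/2)^(97.4/26.4) = 748 × (1/2)^3.6894 ≈ 57.981 mg.
Total = 112.36 + 57.981 ≈ 170.34 mg.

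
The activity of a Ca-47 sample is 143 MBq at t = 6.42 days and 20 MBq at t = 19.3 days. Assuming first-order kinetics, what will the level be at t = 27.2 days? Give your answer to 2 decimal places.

5.98 MBq

Over Δt = 19.3 − 6.42 = 12.88 days, the level fell by a factor of 143/20 ≈ 7.15.
n = log₂(7.15) ≈ 2.8379 half-lives, so t½ = 12.88/2.8379 ≈ 4.5385 days.
From t = 19.3 to t = 27.2: 20 × (1/2)^((27.2−19.3)/4.5385) ≈ 5.9846 MBq.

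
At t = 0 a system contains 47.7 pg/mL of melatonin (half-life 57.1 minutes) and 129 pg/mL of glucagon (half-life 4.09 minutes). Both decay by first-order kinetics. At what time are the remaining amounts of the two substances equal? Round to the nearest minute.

Set 47.7·(1/2)^(t/57.1) = 129·(1/2)^(t/4.09).
Taking log₂: log₂(47.7/129) = t·(1/57.1 − 1/4.09).
log₂(0.36977) = -1.4353; 1/57.1 − 1/4.09 = -0.22699.
t = -1.4353 / -0.22699 ≈ 6.3234 minutes.

6 minutes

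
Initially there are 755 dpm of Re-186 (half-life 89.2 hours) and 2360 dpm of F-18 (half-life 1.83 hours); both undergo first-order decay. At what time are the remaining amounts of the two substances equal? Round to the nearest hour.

Set 755·(1/2)^(t/89.2) = 2360·(1/2)^(t/1.83).
Taking log₂: log₂(755/2360) = t·(1/89.2 − 1/1.83).
log₂(0.31992) = -1.6442; 1/89.2 − 1/1.83 = -0.53524.
t = -1.6442 / -0.53524 ≈ 3.072 hours.

3 hours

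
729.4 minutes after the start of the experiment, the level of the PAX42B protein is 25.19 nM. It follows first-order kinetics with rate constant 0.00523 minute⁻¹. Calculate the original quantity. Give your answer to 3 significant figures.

1140 nM

t½ = ln 2 / λ = 0.69315 / 0.00523 ≈ 132.53 minutes.
Number of half-lives elapsed: n = 729.4/132.53 ≈ 5.5035.
A₀ = A × 2^n = 25.19 × 2^5.5035 = 25.19 × 45.366 ≈ 1142.8 nM.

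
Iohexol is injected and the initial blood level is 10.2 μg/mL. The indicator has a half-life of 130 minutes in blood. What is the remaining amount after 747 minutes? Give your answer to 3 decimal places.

Number of half-lives: n = 747/130 ≈ 5.7462.
Remaining = 10.2 × (1/2)^5.7462 = 10.2 × 0.018631 ≈ 0.19004 μg/mL.

0.190 μg/mL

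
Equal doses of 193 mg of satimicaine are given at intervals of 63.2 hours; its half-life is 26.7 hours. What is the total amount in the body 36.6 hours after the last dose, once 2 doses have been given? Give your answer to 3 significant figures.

89.1 mg

The 2 doses were given 99.8, 36.6 hours ago.
Total = 193·(1/2)^(99.8/26.7) + 193·(1/2)^(36.6/26.7)
      = 14.466 + 74.629 ≈ 89.096 mg.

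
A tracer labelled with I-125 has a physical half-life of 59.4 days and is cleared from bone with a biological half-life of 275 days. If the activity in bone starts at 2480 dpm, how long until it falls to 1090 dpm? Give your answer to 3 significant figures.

1/t_eff = 1/t_phys + 1/t_biol = 1/59.4 + 1/275 = 0.020471 per day.
t_eff = 59.4 × 275 / (59.4 + 275) ≈ 48.849 days.
n = log₂(2480/1090) ≈ 1.186; t = 1.186 × 48.849 ≈ 57.935 days.

57.9 days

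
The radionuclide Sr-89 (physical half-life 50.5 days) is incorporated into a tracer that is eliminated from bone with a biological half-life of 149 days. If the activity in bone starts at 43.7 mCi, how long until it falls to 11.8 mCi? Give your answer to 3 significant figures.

1/t_eff = 1/t_phys + 1/t_biol = 1/50.5 + 1/149 = 0.026513 per day.
t_eff = 50.5 × 149 / (50.5 + 149) ≈ 37.717 days.
n = log₂(43.7/11.8) ≈ 1.8888; t = 1.8888 × 37.717 ≈ 71.241 days.

71.2 days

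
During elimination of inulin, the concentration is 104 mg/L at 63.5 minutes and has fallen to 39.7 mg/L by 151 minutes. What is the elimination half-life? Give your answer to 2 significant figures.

63 minutes

Over Δt = 151 − 63.5 = 87.5 minutes, the level fell by a factor of 104/39.7 ≈ 2.6196.
n = log₂(2.6196) ≈ 1.3894 half-lives, so t½ = 87.5/1.3894 ≈ 62.978 minutes.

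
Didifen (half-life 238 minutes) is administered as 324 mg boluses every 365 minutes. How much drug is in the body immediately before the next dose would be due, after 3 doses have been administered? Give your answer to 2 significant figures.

The 3 doses were given 1095, 730, 365 minutes ago.
Total = 324·(1/2)^(1095/238) + 324·(1/2)^(730/238) + 324·(1/2)^(365/238)
      = 13.352 + 38.656 + 111.91 ≈ 163.92 mg.

160 mg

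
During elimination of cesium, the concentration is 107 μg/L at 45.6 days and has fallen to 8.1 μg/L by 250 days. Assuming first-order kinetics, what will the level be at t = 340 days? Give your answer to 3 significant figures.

2.60 μg/L

Over Δt = 250 − 45.6 = 204.4 days, the level fell by a factor of 107/8.1 ≈ 13.21.
n = log₂(13.21) ≈ 3.7235 half-lives, so t½ = 204.4/3.7235 ≈ 54.894 days.
From t = 250 to t = 340: 8.1 × (1/2)^((340−250)/54.894) ≈ 2.5998 μg/L.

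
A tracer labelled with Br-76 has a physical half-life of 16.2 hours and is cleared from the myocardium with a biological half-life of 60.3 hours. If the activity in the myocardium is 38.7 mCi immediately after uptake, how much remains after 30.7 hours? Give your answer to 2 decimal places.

1/t_eff = 1/t_phys + 1/t_biol = 1/16.2 + 1/60.3 = 0.078312 per hour.
t_eff = 16.2 × 60.3 / (16.2 + 60.3) ≈ 12.769 hours.
Remaining = 38.7 × (1/2)^(30.7/12.769) = 38.7 × (1/2)^2.4042 ≈ 7.3111 mCi.

7.31 mCi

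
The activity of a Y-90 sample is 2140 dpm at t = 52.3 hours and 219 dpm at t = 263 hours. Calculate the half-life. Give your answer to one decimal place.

Over Δt = 263 − 52.3 = 210.7 hours, the level fell by a factor of 2140/219 ≈ 9.7717.
n = log₂(9.7717) ≈ 3.2886 half-lives, so t½ = 210.7/3.2886 ≈ 64.07 hours.

64.1 hours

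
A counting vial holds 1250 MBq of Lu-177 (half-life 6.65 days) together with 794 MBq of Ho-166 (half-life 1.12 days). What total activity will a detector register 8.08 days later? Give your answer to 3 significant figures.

Lu-177: 1250 × (1/2)^(8.08/6.65) = 1250 × (1/2)^1.215 ≈ 538.45 MBq.
Ho-166: 794 × (1/2)^(8.08/1.12) = 794 × (1/2)^7.2143 ≈ 5.3469 MBq.
Total = 538.45 + 5.3469 ≈ 543.8 MBq.

544 MBq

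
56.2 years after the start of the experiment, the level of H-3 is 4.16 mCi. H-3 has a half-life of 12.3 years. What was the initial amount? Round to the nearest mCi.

99 mCi

Number of half-lives elapsed: n = 56.2/12.3 ≈ 4.5691.
A₀ = A × 2^n = 4.16 × 2^4.5691 = 4.16 × 23.738 ≈ 98.749 mCi.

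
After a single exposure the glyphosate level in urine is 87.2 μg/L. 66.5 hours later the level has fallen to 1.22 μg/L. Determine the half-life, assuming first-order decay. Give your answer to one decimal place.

A/A₀ = 1.22/87.2 ≈ 0.013991.
n = log₂(71.475) ≈ 6.1594 half-lives elapsed in 66.5 hours.
t½ = 66.5/6.1594 ≈ 10.797 hours.

10.8 hours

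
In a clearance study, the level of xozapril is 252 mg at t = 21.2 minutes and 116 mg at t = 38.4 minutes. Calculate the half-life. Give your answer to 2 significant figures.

15 minutes

Over Δt = 38.4 − 21.2 = 17.2 minutes, the level fell by a factor of 252/116 ≈ 2.1724.
n = log₂(2.1724) ≈ 1.1193 half-lives, so t½ = 17.2/1.1193 ≈ 15.367 minutes.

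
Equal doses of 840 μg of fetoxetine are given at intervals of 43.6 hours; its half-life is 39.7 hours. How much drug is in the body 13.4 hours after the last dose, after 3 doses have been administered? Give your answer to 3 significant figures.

The 3 doses were given 100.6, 57, 13.4 hours ago.
Total = 840·(1/2)^(100.6/39.7) + 840·(1/2)^(57/39.7) + 840·(1/2)^(13.4/39.7)
      = 145.03 + 310.51 + 664.77 ≈ 1120.3 μg.

1120 μg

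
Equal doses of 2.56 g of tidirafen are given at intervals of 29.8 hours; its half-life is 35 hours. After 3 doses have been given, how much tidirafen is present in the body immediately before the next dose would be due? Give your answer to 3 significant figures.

2.64 g

The 3 doses were given 89.4, 59.6, 29.8 hours ago.
Total = 2.56·(1/2)^(89.4/35) + 2.56·(1/2)^(59.6/35) + 2.56·(1/2)^(29.8/35)
      = 0.43584 + 0.78637 + 1.4188 ≈ 2.6411 g.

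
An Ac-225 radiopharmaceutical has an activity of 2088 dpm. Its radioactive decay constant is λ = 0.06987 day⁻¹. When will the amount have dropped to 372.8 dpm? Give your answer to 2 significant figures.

t½ = ln 2 / λ = 0.69315 / 0.06987 ≈ 9.9205 days.
Fraction remaining = 372.8/2088 ≈ 0.17854.
n = log₂(2088/372.8) = ln(5.6009)/ln 2 ≈ 2.4856 half-lives.
t = n × t½ = 2.4856 × 9.9205 ≈ 24.659 days.

25 days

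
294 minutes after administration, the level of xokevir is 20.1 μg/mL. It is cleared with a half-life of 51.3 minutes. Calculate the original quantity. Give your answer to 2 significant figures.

Number of half-lives elapsed: n = 294/51.3 ≈ 5.731.
A₀ = A × 2^n = 20.1 × 2^5.731 = 20.1 × 53.113 ≈ 1067.6 μg/mL.

1100 μg/mL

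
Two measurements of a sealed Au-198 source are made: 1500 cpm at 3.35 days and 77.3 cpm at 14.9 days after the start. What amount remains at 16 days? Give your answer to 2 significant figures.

58 cpm

Over Δt = 14.9 − 3.35 = 11.55 days, the level fell by a factor of 1500/77.3 ≈ 19.405.
n = log₂(19.405) ≈ 4.2784 half-lives, so t½ = 11.55/4.2784 ≈ 2.6996 days.
From t = 14.9 to t = 16: 77.3 × (1/2)^((16−14.9)/2.6996) ≈ 58.28 cpm.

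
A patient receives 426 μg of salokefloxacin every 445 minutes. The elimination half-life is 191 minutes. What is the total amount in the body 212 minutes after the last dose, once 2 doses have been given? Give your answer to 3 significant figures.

237 μg

The 2 doses were given 657, 212 minutes ago.
Total = 426·(1/2)^(657/191) + 426·(1/2)^(212/191)
      = 39.258 + 197.37 ≈ 236.63 μg.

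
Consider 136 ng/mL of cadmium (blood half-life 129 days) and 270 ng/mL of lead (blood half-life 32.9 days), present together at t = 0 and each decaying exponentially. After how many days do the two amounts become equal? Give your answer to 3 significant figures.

43.7 days

Set 136·(1/2)^(t/129) = 270·(1/2)^(t/32.9).
Taking log₂: log₂(136/270) = t·(1/129 − 1/32.9).
log₂(0.5037) = -0.98935; 1/129 − 1/32.9 = -0.022643.
t = -0.98935 / -0.022643 ≈ 43.693 days.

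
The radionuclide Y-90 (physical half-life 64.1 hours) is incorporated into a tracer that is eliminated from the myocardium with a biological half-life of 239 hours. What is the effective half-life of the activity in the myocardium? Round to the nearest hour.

51 hours

1/t_eff = 1/t_phys + 1/t_biol = 1/64.1 + 1/239 = 0.019785 per hour.
t_eff = 64.1 × 239 / (64.1 + 239) ≈ 50.544 hours.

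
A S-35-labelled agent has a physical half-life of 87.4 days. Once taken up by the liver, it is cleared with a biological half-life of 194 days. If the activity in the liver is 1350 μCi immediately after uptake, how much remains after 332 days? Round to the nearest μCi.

30 μCi

1/t_eff = 1/t_phys + 1/t_biol = 1/87.4 + 1/194 = 0.016596 per day.
t_eff = 87.4 × 194 / (87.4 + 194) ≈ 60.254 days.
Remaining = 1350 × (1/2)^(332/60.254) = 1350 × (1/2)^5.51 ≈ 29.626 μCi.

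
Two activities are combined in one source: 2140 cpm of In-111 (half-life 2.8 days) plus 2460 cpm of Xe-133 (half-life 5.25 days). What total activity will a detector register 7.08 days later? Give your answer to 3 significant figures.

1340 cpm

In-111: 2140 × (1/2)^(7.08/2.8) = 2140 × (1/2)^2.5286 ≈ 370.88 cpm.
Xe-133: 2460 × (1/2)^(7.08/5.25) = 2460 × (1/2)^1.3486 ≈ 965.99 cpm.
Total = 370.88 + 965.99 ≈ 1336.9 cpm.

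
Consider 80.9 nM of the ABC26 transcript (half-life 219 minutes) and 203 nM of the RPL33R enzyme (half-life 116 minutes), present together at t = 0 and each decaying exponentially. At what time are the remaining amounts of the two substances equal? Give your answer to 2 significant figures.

330 minutes

Set 80.9·(1/2)^(t/219) = 203·(1/2)^(t/116).
Taking log₂: log₂(80.9/203) = t·(1/219 − 1/116).
log₂(0.39852) = -1.3273; 1/219 − 1/116 = -0.0040545.
t = -1.3273 / -0.0040545 ≈ 327.36 minutes.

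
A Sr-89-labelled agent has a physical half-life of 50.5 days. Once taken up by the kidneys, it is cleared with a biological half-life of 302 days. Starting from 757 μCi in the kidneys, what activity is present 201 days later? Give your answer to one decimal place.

1/t_eff = 1/t_phys + 1/t_biol = 1/50.5 + 1/302 = 0.023113 per day.
t_eff = 50.5 × 302 / (50.5 + 302) ≈ 43.265 days.
Remaining = 757 × (1/2)^(201/43.265) = 757 × (1/2)^4.6458 ≈ 30.24 μCi.

30.2 μCi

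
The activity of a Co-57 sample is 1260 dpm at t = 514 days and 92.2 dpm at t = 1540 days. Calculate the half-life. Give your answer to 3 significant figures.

Over Δt = 1540 − 514 = 1026 days, the level fell by a factor of 1260/92.2 ≈ 13.666.
n = log₂(13.666) ≈ 3.7725 half-lives, so t½ = 1026/3.7725 ≈ 271.97 days.

272 days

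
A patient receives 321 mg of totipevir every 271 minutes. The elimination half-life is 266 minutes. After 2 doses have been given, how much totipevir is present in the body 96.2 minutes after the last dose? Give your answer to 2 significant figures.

The 2 doses were given 367.2, 96.2 minutes ago.
Total = 321·(1/2)^(367.2/266) + 321·(1/2)^(96.2/266)
      = 123.3 + 249.83 ≈ 373.12 mg.

370 mg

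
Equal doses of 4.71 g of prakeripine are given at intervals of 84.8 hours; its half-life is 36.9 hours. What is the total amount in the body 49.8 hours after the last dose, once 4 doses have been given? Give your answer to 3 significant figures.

2.32 g

The 4 doses were given 304.2, 219.4, 134.6, 49.8 hours ago.
Total = 4.71·(1/2)^(304.2/36.9) + 4.71·(1/2)^(219.4/36.9) + 4.71·(1/2)^(134.6/36.9) + 4.71·(1/2)^(49.8/36.9)
      = 0.015537 + 0.076411 + 0.3758 + 1.8482 ≈ 2.316 g.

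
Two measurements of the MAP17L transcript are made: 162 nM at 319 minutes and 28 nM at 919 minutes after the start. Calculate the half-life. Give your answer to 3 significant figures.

Over Δt = 919 − 319 = 600 minutes, the level fell by a factor of 162/28 ≈ 5.7857.
n = log₂(5.7857) ≈ 2.5325 half-lives, so t½ = 600/2.5325 ≈ 236.92 minutes.

237 minutes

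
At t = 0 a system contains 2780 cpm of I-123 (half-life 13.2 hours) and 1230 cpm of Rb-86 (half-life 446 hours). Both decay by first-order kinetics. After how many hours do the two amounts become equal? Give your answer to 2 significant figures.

16 hours

Set 2780·(1/2)^(t/13.2) = 1230·(1/2)^(t/446).
Taking log₂: log₂(2780/1230) = t·(1/13.2 − 1/446).
log₂(2.2602) = 1.1764; 1/13.2 − 1/446 = 0.073515.
t = 1.1764 / 0.073515 ≈ 16.002 hours.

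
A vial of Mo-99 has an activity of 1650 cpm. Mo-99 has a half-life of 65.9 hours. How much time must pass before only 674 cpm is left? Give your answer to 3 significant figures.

Fraction remaining = 674/1650 ≈ 0.40848.
n = log₂(1650/674) = ln(2.4481)/ln 2 ≈ 1.2916 half-lives.
t = n × t½ = 1.2916 × 65.9 ≈ 85.119 hours.

85.1 hours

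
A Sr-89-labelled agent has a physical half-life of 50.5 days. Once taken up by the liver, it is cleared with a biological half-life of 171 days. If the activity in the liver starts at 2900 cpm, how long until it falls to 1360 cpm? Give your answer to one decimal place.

1/t_eff = 1/t_phys + 1/t_biol = 1/50.5 + 1/171 = 0.02565 per day.
t_eff = 50.5 × 171 / (50.5 + 171) ≈ 38.986 days.
n = log₂(2900/1360) ≈ 1.0924; t = 1.0924 × 38.986 ≈ 42.591 days.

42.6 days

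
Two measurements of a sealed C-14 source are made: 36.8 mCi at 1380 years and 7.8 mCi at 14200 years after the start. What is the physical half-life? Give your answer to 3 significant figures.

5730 years

Over Δt = 14200 − 1380 = 12820 years, the level fell by a factor of 36.8/7.8 ≈ 4.7179.
n = log₂(4.7179) ≈ 2.2382 half-lives, so t½ = 12820/2.2382 ≈ 5727.9 years.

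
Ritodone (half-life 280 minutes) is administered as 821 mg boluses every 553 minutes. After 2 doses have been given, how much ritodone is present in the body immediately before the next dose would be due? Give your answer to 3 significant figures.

262 mg

The 2 doses were given 1106, 553 minutes ago.
Total = 821·(1/2)^(1106/280) + 821·(1/2)^(553/280)
      = 53.122 + 208.84 ≈ 261.96 mg.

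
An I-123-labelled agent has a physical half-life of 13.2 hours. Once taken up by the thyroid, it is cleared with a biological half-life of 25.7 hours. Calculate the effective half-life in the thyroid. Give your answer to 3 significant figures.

8.72 hours

1/t_eff = 1/t_phys + 1/t_biol = 1/13.2 + 1/25.7 = 0.11467 per hour.
t_eff = 13.2 × 25.7 / (13.2 + 25.7) ≈ 8.7208 hours.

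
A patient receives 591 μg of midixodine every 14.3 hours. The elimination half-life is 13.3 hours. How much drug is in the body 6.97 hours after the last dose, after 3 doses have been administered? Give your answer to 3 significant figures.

The 3 doses were given 35.57, 21.27, 6.97 hours ago.
Total = 591·(1/2)^(35.57/13.3) + 591·(1/2)^(21.27/13.3) + 591·(1/2)^(6.97/13.3)
      = 92.577 + 195.06 + 410.99 ≈ 698.62 μg.

699 μg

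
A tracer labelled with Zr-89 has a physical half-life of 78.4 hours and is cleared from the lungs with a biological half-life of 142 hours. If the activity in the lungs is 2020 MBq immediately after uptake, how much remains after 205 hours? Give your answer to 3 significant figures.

1/t_eff = 1/t_phys + 1/t_biol = 1/78.4 + 1/142 = 0.019797 per hour.
t_eff = 78.4 × 142 / (78.4 + 142) ≈ 50.512 hours.
Remaining = 2020 × (1/2)^(205/50.512) = 2020 × (1/2)^4.0585 ≈ 121.24 MBq.

121 MBq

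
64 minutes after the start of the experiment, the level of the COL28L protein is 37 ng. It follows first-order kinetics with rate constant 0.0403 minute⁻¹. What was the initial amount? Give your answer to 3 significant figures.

t½ = ln 2 / λ = 0.69315 / 0.0403 ≈ 17.2 minutes.
Number of half-lives elapsed: n = 64/17.2 ≈ 3.721.
A₀ = A × 2^n = 37 × 2^3.721 = 37 × 13.187 ≈ 487.9 ng.

488 ng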